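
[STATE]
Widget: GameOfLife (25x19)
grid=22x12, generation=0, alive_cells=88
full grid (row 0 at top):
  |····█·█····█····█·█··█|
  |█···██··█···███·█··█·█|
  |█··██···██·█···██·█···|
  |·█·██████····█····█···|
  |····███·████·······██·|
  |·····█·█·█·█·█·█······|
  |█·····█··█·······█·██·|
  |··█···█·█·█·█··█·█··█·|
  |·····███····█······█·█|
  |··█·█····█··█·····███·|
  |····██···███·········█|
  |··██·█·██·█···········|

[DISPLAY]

Gen: 0                   
····█·█····█····█·█··█   
█···██··█···███·█··█·█   
█··██···██·█···██·█···   
·█·██████····█····█···   
····███·████·······██·   
·····█·█·█·█·█·█······   
█·····█··█·······█·██·   
··█···█·█·█·█··█·█··█·   
·····███····█······█·█   
··█·█····█··█·····███·   
····██···███·········█   
··██·█·██·█···········   
                         
                         
                         
                         
                         
                         


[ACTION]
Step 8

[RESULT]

Gen: 8                   
█··█··············██··   
█··█···········█···██·   
····█········██···███·   
██··········█··█··███·   
█·········███·██·█·██·   
··████····████···██·█·   
·██·██····██······█·██   
·██·········█····███·█   
██········███···███··█   
·█···········█·██···█·   
··█···█····███··██····   
···········███········   
                         
                         
                         
                         
                         
                         


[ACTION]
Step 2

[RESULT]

Gen: 10                  
···················█··   
·············███···██·   
███··········█········   
···█·············█··██   
█·███·············█···   
·██··█···██··█··██····   
····█·······██████····   
··············█·····██   
█·█········█···██·····   
██········█··█···█····   
·█········██·█·███····   
············█···█·····   
                         
                         
                         
                         
                         
                         


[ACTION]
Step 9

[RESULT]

Gen: 19                  
·············██·······   
█·█·········█··█······   
█··█·······████·······   
█·█·······██··········   
···········█··█·███···   
·········█·█···█·██···   
········██··██·█···█··   
········███·██····█···   
·········█·█·██·█·█···   
██·······█·█·██·······   
██········██··········   
······················   
                         
                         
                         
                         
                         
                         


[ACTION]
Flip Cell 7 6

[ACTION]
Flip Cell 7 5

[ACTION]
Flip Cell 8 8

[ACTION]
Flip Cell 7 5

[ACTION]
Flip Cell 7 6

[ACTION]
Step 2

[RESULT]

Gen: 21                  
··············█·······   
·██·········█··█······   
█·█·······██·█··█·····   
·██·······█·█····█····   
·········█·███···██···   
··········██·█·█···█··   
········█···█··█·█·██·   
··············██···█··   
········█·█·█··█·█····   
██·······█···████·····   
██·······██████·······   
···········█··········   
                         
                         
                         
                         
                         
                         


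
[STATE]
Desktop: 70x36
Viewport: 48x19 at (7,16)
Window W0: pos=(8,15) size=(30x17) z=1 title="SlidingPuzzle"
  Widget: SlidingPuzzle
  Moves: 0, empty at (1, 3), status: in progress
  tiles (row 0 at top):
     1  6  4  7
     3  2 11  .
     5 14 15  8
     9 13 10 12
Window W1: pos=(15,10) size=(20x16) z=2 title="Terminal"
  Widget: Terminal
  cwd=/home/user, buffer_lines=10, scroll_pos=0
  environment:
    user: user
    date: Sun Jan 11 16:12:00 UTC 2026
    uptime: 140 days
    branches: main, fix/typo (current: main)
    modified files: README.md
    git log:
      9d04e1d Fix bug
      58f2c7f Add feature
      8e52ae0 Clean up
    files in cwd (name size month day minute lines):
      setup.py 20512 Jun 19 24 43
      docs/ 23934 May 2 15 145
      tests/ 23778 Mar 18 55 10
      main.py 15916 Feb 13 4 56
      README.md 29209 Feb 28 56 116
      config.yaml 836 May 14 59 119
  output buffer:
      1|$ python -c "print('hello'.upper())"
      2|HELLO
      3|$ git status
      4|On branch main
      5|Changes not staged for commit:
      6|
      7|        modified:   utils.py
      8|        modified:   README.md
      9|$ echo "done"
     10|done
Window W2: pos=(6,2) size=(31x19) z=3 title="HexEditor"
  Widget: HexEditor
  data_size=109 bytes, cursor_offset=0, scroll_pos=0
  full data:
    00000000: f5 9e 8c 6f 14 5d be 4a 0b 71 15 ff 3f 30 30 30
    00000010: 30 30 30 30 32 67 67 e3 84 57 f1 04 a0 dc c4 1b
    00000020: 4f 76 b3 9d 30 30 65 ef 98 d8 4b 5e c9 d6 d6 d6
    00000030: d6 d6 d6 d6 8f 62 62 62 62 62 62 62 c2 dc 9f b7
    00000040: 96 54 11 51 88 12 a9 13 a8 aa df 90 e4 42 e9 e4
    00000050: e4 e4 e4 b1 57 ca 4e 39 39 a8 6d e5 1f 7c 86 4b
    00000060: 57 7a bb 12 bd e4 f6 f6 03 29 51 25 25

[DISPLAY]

                             ┃┃                 
                             ┃┨                 
                             ┃┃                 
                             ┃┃                 
━━━━━━━━━━━━━━━━━━━━━━━━━━━━━┛┃                 
 ┃│  3 │┃$ echo "done"     ┃  ┃                 
 ┃├────┼┃done              ┃  ┃                 
 ┃│  5 │┃$ █               ┃  ┃                 
 ┃├────┼┃                  ┃  ┃                 
 ┃│  9 │┗━━━━━━━━━━━━━━━━━━┛  ┃                 
 ┃└────┴────┴────┴────┘       ┃                 
 ┃Moves: 0                    ┃                 
 ┃                            ┃                 
 ┃                            ┃                 
 ┃                            ┃                 
 ┗━━━━━━━━━━━━━━━━━━━━━━━━━━━━┛                 
                                                
                                                
                                                


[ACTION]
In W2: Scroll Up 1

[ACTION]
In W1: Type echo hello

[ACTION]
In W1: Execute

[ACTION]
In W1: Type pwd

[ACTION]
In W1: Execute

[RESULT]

                             ┃┃                 
                             ┃┨                 
                             ┃┃                 
                             ┃┃                 
━━━━━━━━━━━━━━━━━━━━━━━━━━━━━┛┃                 
 ┃│  3 │┃hello             ┃  ┃                 
 ┃├────┼┃$ pwd             ┃  ┃                 
 ┃│  5 │┃/home/user        ┃  ┃                 
 ┃├────┼┃$ █               ┃  ┃                 
 ┃│  9 │┗━━━━━━━━━━━━━━━━━━┛  ┃                 
 ┃└────┴────┴────┴────┘       ┃                 
 ┃Moves: 0                    ┃                 
 ┃                            ┃                 
 ┃                            ┃                 
 ┃                            ┃                 
 ┗━━━━━━━━━━━━━━━━━━━━━━━━━━━━┛                 
                                                
                                                
                                                


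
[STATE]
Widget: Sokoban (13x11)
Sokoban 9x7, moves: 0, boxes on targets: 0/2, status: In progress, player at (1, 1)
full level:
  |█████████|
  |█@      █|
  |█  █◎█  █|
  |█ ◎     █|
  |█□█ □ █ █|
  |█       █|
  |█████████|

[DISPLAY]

█████████    
█@      █    
█  █◎█  █    
█ ◎     █    
█□█ □ █ █    
█       █    
█████████    
Moves: 0  0/2
             
             
             


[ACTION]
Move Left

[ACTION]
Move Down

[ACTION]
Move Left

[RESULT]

█████████    
█       █    
█@ █◎█  █    
█ ◎     █    
█□█ □ █ █    
█       █    
█████████    
Moves: 1  0/2
             
             
             


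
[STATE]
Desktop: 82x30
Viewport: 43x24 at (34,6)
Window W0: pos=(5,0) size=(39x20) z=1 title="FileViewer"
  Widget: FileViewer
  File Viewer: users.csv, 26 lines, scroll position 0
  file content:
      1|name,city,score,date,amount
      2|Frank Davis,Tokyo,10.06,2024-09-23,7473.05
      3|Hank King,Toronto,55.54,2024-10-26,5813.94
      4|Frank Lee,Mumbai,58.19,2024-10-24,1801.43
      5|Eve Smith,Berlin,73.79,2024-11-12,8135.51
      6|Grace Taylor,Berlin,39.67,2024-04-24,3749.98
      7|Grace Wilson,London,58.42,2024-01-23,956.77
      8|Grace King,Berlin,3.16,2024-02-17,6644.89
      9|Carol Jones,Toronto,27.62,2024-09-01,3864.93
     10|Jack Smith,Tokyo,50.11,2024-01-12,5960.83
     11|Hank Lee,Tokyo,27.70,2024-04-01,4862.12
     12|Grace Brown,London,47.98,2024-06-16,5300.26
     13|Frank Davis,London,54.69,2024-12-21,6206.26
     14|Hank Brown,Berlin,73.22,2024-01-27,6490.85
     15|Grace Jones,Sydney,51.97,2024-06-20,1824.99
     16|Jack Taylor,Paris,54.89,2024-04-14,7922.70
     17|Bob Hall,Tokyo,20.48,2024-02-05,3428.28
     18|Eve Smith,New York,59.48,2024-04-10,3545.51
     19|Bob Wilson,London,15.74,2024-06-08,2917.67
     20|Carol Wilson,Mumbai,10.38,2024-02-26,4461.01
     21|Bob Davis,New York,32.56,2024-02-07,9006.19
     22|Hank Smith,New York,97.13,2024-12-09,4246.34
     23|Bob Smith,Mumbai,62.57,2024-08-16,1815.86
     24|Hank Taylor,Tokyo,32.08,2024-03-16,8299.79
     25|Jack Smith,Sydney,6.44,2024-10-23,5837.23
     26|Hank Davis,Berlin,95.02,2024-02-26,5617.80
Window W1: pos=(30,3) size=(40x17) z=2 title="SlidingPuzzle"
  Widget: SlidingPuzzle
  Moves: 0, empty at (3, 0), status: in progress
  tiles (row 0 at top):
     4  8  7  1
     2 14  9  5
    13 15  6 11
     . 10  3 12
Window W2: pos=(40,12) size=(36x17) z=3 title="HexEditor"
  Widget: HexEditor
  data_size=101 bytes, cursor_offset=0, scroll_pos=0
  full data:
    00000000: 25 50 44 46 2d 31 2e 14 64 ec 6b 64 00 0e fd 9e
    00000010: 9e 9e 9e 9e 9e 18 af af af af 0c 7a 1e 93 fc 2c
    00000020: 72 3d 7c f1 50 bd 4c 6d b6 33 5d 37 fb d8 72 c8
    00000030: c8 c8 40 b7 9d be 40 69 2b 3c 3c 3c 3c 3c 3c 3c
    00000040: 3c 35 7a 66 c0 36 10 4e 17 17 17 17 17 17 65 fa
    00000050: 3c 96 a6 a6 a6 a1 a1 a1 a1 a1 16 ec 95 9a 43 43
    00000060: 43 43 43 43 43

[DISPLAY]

──┬────┬────┬────┐                 ┃       
4 │  8 │  7 │  1 │                 ┃       
──┼────┼────┼────┤                 ┃       
2 │ 14 │  9 │  5 │                 ┃       
──┼────┼────┼────┤                 ┃       
3 │ 15 │  6 │ 11 │                 ┃       
──┼───┏━━━━━━━━━━━━━━━━━━━━━━━━━━━━━━━━━━┓ 
  │ 10┃ HexEditor                        ┃ 
──┴───┠──────────────────────────────────┨ 
es: 0 ┃00000000  25 50 44 46 2d 31 2e 14 ┃ 
      ┃00000010  9e 9e 9e 9e 9e 18 af af ┃ 
      ┃00000020  72 3d 7c f1 50 bd 4c 6d ┃ 
      ┃00000030  c8 c8 40 b7 9d be 40 69 ┃ 
━━━━━━┃00000040  3c 35 7a 66 c0 36 10 4e ┃ 
      ┃00000050  3c 96 a6 a6 a6 a1 a1 a1 ┃ 
      ┃00000060  43 43 43 43 43          ┃ 
      ┃                                  ┃ 
      ┃                                  ┃ 
      ┃                                  ┃ 
      ┃                                  ┃ 
      ┃                                  ┃ 
      ┃                                  ┃ 
      ┗━━━━━━━━━━━━━━━━━━━━━━━━━━━━━━━━━━┛ 
                                           


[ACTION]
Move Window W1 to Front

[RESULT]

──┬────┬────┬────┐                 ┃       
4 │  8 │  7 │  1 │                 ┃       
──┼────┼────┼────┤                 ┃       
2 │ 14 │  9 │  5 │                 ┃       
──┼────┼────┼────┤                 ┃       
3 │ 15 │  6 │ 11 │                 ┃       
──┼────┼────┼────┤                 ┃━━━━━┓ 
  │ 10 │  3 │ 12 │                 ┃     ┃ 
──┴────┴────┴────┘                 ┃─────┨ 
es: 0                              ┃e 14 ┃ 
                                   ┃f af ┃ 
                                   ┃c 6d ┃ 
                                   ┃0 69 ┃ 
━━━━━━━━━━━━━━━━━━━━━━━━━━━━━━━━━━━┛0 4e ┃ 
      ┃00000050  3c 96 a6 a6 a6 a1 a1 a1 ┃ 
      ┃00000060  43 43 43 43 43          ┃ 
      ┃                                  ┃ 
      ┃                                  ┃ 
      ┃                                  ┃ 
      ┃                                  ┃ 
      ┃                                  ┃ 
      ┃                                  ┃ 
      ┗━━━━━━━━━━━━━━━━━━━━━━━━━━━━━━━━━━┛ 
                                           


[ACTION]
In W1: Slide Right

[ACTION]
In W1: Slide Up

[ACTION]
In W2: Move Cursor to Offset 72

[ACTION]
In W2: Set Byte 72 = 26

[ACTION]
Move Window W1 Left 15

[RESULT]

──┐                 ┃                      
1 │                 ┃                      
──┤                 ┃                      
5 │                 ┃                      
──┤                 ┃                      
1 │                 ┃                      
──┤                 ┃━━━━━━━━━━━━━━━━━━━━┓ 
2 │                 ┃                    ┃ 
──┘                 ┃────────────────────┨ 
                    ┃0 44 46 2d 31 2e 14 ┃ 
                    ┃e 9e 9e 9e 18 af af ┃ 
                    ┃d 7c f1 50 bd 4c 6d ┃ 
                    ┃8 40 b7 9d be 40 69 ┃ 
━━━━━━━━━━━━━━━━━━━━┛5 7a 66 c0 36 10 4e ┃ 
      ┃00000050  3c 96 a6 a6 a6 a1 a1 a1 ┃ 
      ┃00000060  43 43 43 43 43          ┃ 
      ┃                                  ┃ 
      ┃                                  ┃ 
      ┃                                  ┃ 
      ┃                                  ┃ 
      ┃                                  ┃ 
      ┃                                  ┃ 
      ┗━━━━━━━━━━━━━━━━━━━━━━━━━━━━━━━━━━┛ 
                                           


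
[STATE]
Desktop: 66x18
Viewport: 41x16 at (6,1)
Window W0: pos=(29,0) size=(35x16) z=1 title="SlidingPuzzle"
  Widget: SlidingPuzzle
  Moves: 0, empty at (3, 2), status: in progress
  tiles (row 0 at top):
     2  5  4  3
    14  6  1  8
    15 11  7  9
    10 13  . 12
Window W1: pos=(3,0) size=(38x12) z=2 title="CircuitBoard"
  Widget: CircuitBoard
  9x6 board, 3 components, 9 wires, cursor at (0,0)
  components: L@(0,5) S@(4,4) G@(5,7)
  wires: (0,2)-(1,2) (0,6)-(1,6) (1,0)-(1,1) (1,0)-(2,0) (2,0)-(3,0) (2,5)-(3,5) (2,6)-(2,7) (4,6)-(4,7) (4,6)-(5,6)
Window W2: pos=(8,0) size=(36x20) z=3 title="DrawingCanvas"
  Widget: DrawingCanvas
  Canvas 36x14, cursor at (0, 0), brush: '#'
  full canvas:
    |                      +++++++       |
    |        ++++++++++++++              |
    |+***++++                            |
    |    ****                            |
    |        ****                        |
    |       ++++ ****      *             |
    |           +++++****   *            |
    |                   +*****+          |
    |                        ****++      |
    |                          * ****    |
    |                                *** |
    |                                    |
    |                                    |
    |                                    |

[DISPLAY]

ir┃ DrawingCanvas                    ┃   
──┠──────────────────────────────────┨───
 0┃+                     +++++++     ┃─┬─
 [┃        ++++++++++++++            ┃ │ 
  ┃+***++++                          ┃─┼─
  ┃    ****                          ┃ │ 
  ┃        ****                      ┃─┼─
  ┃       ++++ ****      *           ┃ │ 
  ┃           +++++****   *          ┃─┼─
  ┃                   +*****+        ┃ │ 
━━┃                        ****++    ┃─┴─
  ┃                          * ****  ┃   
  ┃                                **┃   
  ┃                                  ┃   
  ┃                                  ┃━━━
  ┃                                  ┃   


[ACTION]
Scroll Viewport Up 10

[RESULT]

━━┏━━━━━━━━━━━━━━━━━━━━━━━━━━━━━━━━━━┓━━━
ir┃ DrawingCanvas                    ┃   
──┠──────────────────────────────────┨───
 0┃+                     +++++++     ┃─┬─
 [┃        ++++++++++++++            ┃ │ 
  ┃+***++++                          ┃─┼─
  ┃    ****                          ┃ │ 
  ┃        ****                      ┃─┼─
  ┃       ++++ ****      *           ┃ │ 
  ┃           +++++****   *          ┃─┼─
  ┃                   +*****+        ┃ │ 
━━┃                        ****++    ┃─┴─
  ┃                          * ****  ┃   
  ┃                                **┃   
  ┃                                  ┃   
  ┃                                  ┃━━━


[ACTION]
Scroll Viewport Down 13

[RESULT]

──┠──────────────────────────────────┨───
 0┃+                     +++++++     ┃─┬─
 [┃        ++++++++++++++            ┃ │ 
  ┃+***++++                          ┃─┼─
  ┃    ****                          ┃ │ 
  ┃        ****                      ┃─┼─
  ┃       ++++ ****      *           ┃ │ 
  ┃           +++++****   *          ┃─┼─
  ┃                   +*****+        ┃ │ 
━━┃                        ****++    ┃─┴─
  ┃                          * ****  ┃   
  ┃                                **┃   
  ┃                                  ┃   
  ┃                                  ┃━━━
  ┃                                  ┃   
  ┃                                  ┃   


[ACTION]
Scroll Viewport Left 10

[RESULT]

   ┠────┠────────────────────────────────
   ┃   0┃+                     +++++++   
   ┃0  [┃        ++++++++++++++          
   ┃    ┃+***++++                        
   ┃1   ┃    ****                        
   ┃    ┃        ****                    
   ┃2   ┃       ++++ ****      *         
   ┃    ┃           +++++****   *        
   ┃3   ┃                   +*****+      
   ┗━━━━┃                        ****++  
        ┃                          * ****
        ┃                                
        ┃                                
        ┃                                
        ┃                                
        ┃                                


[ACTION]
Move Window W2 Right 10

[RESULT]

   ┠──────────────┠──────────────────────
   ┃   0 1 2 3 4 5┃+                     
   ┃0  [.]      · ┃        ++++++++++++++
   ┃            │ ┃+***++++              
   ┃1   · ─ ·   · ┃    ****              
   ┃    │         ┃        ****          
   ┃2   ·         ┃       ++++ ****      
   ┃    │         ┃           +++++****  
   ┃3   ·         ┃                   +**
   ┗━━━━━━━━━━━━━━┃                      
                  ┃                      
                  ┃                      
                  ┃                      
                  ┃                      
                  ┃                      
                  ┃                      


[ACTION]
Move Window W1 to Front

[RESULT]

   ┠────────────────────────────────────┨
   ┃   0 1 2 3 4 5 6 7 8                ┃
   ┃0  [.]      ·           L   ·       ┃
   ┃            │               │       ┃
   ┃1   · ─ ·   ·               ·       ┃
   ┃    │                               ┃
   ┃2   ·                   ·   · ─ ·   ┃
   ┃    │                   │           ┃
   ┃3   ·                   ·           ┃
   ┗━━━━━━━━━━━━━━━━━━━━━━━━━━━━━━━━━━━━┛
                  ┃                      
                  ┃                      
                  ┃                      
                  ┃                      
                  ┃                      
                  ┃                      


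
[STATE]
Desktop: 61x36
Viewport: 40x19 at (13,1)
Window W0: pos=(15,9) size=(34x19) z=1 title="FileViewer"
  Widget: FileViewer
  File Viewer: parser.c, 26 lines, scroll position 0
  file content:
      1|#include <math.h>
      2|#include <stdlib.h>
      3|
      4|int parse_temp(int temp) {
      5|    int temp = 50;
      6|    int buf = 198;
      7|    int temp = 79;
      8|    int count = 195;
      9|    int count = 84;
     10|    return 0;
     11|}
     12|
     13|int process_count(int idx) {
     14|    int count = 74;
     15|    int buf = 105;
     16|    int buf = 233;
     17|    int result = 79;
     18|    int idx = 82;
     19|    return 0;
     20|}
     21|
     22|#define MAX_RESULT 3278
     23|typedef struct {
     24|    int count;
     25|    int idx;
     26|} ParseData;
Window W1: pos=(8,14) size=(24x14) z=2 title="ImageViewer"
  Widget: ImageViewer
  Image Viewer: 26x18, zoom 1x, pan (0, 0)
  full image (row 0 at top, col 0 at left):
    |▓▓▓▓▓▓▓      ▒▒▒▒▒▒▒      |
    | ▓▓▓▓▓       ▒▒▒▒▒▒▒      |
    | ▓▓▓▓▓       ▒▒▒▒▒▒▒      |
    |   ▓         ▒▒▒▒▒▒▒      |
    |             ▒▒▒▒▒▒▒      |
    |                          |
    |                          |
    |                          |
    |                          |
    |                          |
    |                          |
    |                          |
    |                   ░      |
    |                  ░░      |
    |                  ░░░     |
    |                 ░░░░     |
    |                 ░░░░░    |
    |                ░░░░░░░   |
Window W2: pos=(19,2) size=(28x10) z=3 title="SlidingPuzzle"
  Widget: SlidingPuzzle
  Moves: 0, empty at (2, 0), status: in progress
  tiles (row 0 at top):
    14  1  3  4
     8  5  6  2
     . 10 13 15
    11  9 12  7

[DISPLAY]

                                        
      ┏━━━━━━━━━━━━━━━━━━━━━━━━━━┓      
      ┃ SlidingPuzzle            ┃      
      ┠──────────────────────────┨      
      ┃┌────┬────┬────┬────┐     ┃      
      ┃│ 14 │  1 │  3 │  4 │     ┃      
      ┃├────┼────┼────┼────┤     ┃      
      ┃│  8 │  5 │  6 │  2 │     ┃      
  ┏━━━┃├────┼────┼────┼────┤     ┃━┓    
  ┃ Fi┃│    │ 10 │ 13 │ 15 │     ┃ ┃    
  ┠───┗━━━━━━━━━━━━━━━━━━━━━━━━━━┛─┨    
  ┃#include <math.h>              ▲┃    
  ┃#include <stdlib.h>            █┃    
━━━━━━━━━━━━━━━━━━┓               ░┃    
geViewer          ┃nt temp) {     ░┃    
──────────────────┨0;             ░┃    
▓▓▓      ▒▒▒▒▒▒▒  ┃8;             ░┃    
▓▓       ▒▒▒▒▒▒▒  ┃9;             ░┃    
▓▓       ▒▒▒▒▒▒▒  ┃195;           ░┃    


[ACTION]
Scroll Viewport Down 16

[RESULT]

▓▓▓      ▒▒▒▒▒▒▒  ┃8;             ░┃    
▓▓       ▒▒▒▒▒▒▒  ┃9;             ░┃    
▓▓       ▒▒▒▒▒▒▒  ┃195;           ░┃    
         ▒▒▒▒▒▒▒  ┃84;            ░┃    
         ▒▒▒▒▒▒▒  ┃               ░┃    
                  ┃               ░┃    
                  ┃               ░┃    
                  ┃t(int idx) {   ░┃    
                  ┃74;            ░┃    
                  ┃5;             ▼┃    
━━━━━━━━━━━━━━━━━━┛━━━━━━━━━━━━━━━━┛    
                                        
                                        
                                        
                                        
                                        
                                        
                                        
                                        


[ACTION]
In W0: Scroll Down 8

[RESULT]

▓▓▓      ▒▒▒▒▒▒▒  ┃74;            ░┃    
▓▓       ▒▒▒▒▒▒▒  ┃5;             ░┃    
▓▓       ▒▒▒▒▒▒▒  ┃3;             ░┃    
         ▒▒▒▒▒▒▒  ┃ 79;           ░┃    
         ▒▒▒▒▒▒▒  ┃;              ░┃    
                  ┃               █┃    
                  ┃               ░┃    
                  ┃               ░┃    
                  ┃LT 3278        ░┃    
                  ┃               ▼┃    
━━━━━━━━━━━━━━━━━━┛━━━━━━━━━━━━━━━━┛    
                                        
                                        
                                        
                                        
                                        
                                        
                                        
                                        


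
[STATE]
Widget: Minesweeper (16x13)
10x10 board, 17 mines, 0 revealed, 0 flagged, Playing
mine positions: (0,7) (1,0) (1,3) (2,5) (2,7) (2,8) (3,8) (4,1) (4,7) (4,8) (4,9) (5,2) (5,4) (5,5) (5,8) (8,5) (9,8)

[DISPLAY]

■■■■■■■■■■      
■■■■■■■■■■      
■■■■■■■■■■      
■■■■■■■■■■      
■■■■■■■■■■      
■■■■■■■■■■      
■■■■■■■■■■      
■■■■■■■■■■      
■■■■■■■■■■      
■■■■■■■■■■      
                
                
                


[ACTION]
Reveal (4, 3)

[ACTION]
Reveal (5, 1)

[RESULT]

■■■■■■■■■■      
■■■■■■■■■■      
■■■■■■■■■■      
■■■■■■■■■■      
■■■2■■■■■■      
■2■■■■■■■■      
■■■■■■■■■■      
■■■■■■■■■■      
■■■■■■■■■■      
■■■■■■■■■■      
                
                
                


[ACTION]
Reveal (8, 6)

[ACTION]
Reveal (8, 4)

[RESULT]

■■■■■■■■■■      
■■■■■■■■■■      
■■■■■■■■■■      
■■■■■■■■■■      
■■■2■■■■■■      
■2■■■■■■■■      
■■■■■■■■■■      
■■■■■■■■■■      
■■■■1■1■■■      
■■■■■■■■■■      
                
                
                


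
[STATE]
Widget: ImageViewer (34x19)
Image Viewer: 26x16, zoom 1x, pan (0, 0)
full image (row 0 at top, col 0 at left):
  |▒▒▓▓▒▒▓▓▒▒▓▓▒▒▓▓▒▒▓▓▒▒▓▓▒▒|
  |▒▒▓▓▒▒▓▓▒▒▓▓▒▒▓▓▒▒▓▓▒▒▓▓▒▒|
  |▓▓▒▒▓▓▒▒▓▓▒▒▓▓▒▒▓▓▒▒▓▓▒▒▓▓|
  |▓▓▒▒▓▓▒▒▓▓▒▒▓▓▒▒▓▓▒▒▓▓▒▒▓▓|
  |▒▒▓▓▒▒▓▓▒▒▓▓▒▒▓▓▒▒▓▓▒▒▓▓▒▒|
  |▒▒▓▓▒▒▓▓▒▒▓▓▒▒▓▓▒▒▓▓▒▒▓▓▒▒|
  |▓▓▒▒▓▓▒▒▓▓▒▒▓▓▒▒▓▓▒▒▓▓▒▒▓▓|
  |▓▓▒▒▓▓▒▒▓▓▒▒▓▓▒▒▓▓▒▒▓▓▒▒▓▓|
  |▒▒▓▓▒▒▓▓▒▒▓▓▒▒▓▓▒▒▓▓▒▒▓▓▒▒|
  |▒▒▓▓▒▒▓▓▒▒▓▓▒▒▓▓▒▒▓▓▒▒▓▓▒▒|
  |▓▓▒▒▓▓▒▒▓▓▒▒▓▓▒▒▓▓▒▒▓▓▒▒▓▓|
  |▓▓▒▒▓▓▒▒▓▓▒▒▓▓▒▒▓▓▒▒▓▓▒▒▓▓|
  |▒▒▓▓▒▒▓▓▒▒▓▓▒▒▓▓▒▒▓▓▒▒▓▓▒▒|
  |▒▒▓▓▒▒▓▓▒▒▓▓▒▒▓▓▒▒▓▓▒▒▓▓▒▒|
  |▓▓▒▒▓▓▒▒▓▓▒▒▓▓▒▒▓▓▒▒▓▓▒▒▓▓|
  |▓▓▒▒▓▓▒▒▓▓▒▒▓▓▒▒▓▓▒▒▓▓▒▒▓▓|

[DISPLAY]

▒▒▓▓▒▒▓▓▒▒▓▓▒▒▓▓▒▒▓▓▒▒▓▓▒▒        
▒▒▓▓▒▒▓▓▒▒▓▓▒▒▓▓▒▒▓▓▒▒▓▓▒▒        
▓▓▒▒▓▓▒▒▓▓▒▒▓▓▒▒▓▓▒▒▓▓▒▒▓▓        
▓▓▒▒▓▓▒▒▓▓▒▒▓▓▒▒▓▓▒▒▓▓▒▒▓▓        
▒▒▓▓▒▒▓▓▒▒▓▓▒▒▓▓▒▒▓▓▒▒▓▓▒▒        
▒▒▓▓▒▒▓▓▒▒▓▓▒▒▓▓▒▒▓▓▒▒▓▓▒▒        
▓▓▒▒▓▓▒▒▓▓▒▒▓▓▒▒▓▓▒▒▓▓▒▒▓▓        
▓▓▒▒▓▓▒▒▓▓▒▒▓▓▒▒▓▓▒▒▓▓▒▒▓▓        
▒▒▓▓▒▒▓▓▒▒▓▓▒▒▓▓▒▒▓▓▒▒▓▓▒▒        
▒▒▓▓▒▒▓▓▒▒▓▓▒▒▓▓▒▒▓▓▒▒▓▓▒▒        
▓▓▒▒▓▓▒▒▓▓▒▒▓▓▒▒▓▓▒▒▓▓▒▒▓▓        
▓▓▒▒▓▓▒▒▓▓▒▒▓▓▒▒▓▓▒▒▓▓▒▒▓▓        
▒▒▓▓▒▒▓▓▒▒▓▓▒▒▓▓▒▒▓▓▒▒▓▓▒▒        
▒▒▓▓▒▒▓▓▒▒▓▓▒▒▓▓▒▒▓▓▒▒▓▓▒▒        
▓▓▒▒▓▓▒▒▓▓▒▒▓▓▒▒▓▓▒▒▓▓▒▒▓▓        
▓▓▒▒▓▓▒▒▓▓▒▒▓▓▒▒▓▓▒▒▓▓▒▒▓▓        
                                  
                                  
                                  


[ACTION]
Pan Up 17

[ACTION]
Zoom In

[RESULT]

▒▒▒▒▓▓▓▓▒▒▒▒▓▓▓▓▒▒▒▒▓▓▓▓▒▒▒▒▓▓▓▓▒▒
▒▒▒▒▓▓▓▓▒▒▒▒▓▓▓▓▒▒▒▒▓▓▓▓▒▒▒▒▓▓▓▓▒▒
▒▒▒▒▓▓▓▓▒▒▒▒▓▓▓▓▒▒▒▒▓▓▓▓▒▒▒▒▓▓▓▓▒▒
▒▒▒▒▓▓▓▓▒▒▒▒▓▓▓▓▒▒▒▒▓▓▓▓▒▒▒▒▓▓▓▓▒▒
▓▓▓▓▒▒▒▒▓▓▓▓▒▒▒▒▓▓▓▓▒▒▒▒▓▓▓▓▒▒▒▒▓▓
▓▓▓▓▒▒▒▒▓▓▓▓▒▒▒▒▓▓▓▓▒▒▒▒▓▓▓▓▒▒▒▒▓▓
▓▓▓▓▒▒▒▒▓▓▓▓▒▒▒▒▓▓▓▓▒▒▒▒▓▓▓▓▒▒▒▒▓▓
▓▓▓▓▒▒▒▒▓▓▓▓▒▒▒▒▓▓▓▓▒▒▒▒▓▓▓▓▒▒▒▒▓▓
▒▒▒▒▓▓▓▓▒▒▒▒▓▓▓▓▒▒▒▒▓▓▓▓▒▒▒▒▓▓▓▓▒▒
▒▒▒▒▓▓▓▓▒▒▒▒▓▓▓▓▒▒▒▒▓▓▓▓▒▒▒▒▓▓▓▓▒▒
▒▒▒▒▓▓▓▓▒▒▒▒▓▓▓▓▒▒▒▒▓▓▓▓▒▒▒▒▓▓▓▓▒▒
▒▒▒▒▓▓▓▓▒▒▒▒▓▓▓▓▒▒▒▒▓▓▓▓▒▒▒▒▓▓▓▓▒▒
▓▓▓▓▒▒▒▒▓▓▓▓▒▒▒▒▓▓▓▓▒▒▒▒▓▓▓▓▒▒▒▒▓▓
▓▓▓▓▒▒▒▒▓▓▓▓▒▒▒▒▓▓▓▓▒▒▒▒▓▓▓▓▒▒▒▒▓▓
▓▓▓▓▒▒▒▒▓▓▓▓▒▒▒▒▓▓▓▓▒▒▒▒▓▓▓▓▒▒▒▒▓▓
▓▓▓▓▒▒▒▒▓▓▓▓▒▒▒▒▓▓▓▓▒▒▒▒▓▓▓▓▒▒▒▒▓▓
▒▒▒▒▓▓▓▓▒▒▒▒▓▓▓▓▒▒▒▒▓▓▓▓▒▒▒▒▓▓▓▓▒▒
▒▒▒▒▓▓▓▓▒▒▒▒▓▓▓▓▒▒▒▒▓▓▓▓▒▒▒▒▓▓▓▓▒▒
▒▒▒▒▓▓▓▓▒▒▒▒▓▓▓▓▒▒▒▒▓▓▓▓▒▒▒▒▓▓▓▓▒▒


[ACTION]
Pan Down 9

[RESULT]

▒▒▒▒▓▓▓▓▒▒▒▒▓▓▓▓▒▒▒▒▓▓▓▓▒▒▒▒▓▓▓▓▒▒
▒▒▒▒▓▓▓▓▒▒▒▒▓▓▓▓▒▒▒▒▓▓▓▓▒▒▒▒▓▓▓▓▒▒
▒▒▒▒▓▓▓▓▒▒▒▒▓▓▓▓▒▒▒▒▓▓▓▓▒▒▒▒▓▓▓▓▒▒
▓▓▓▓▒▒▒▒▓▓▓▓▒▒▒▒▓▓▓▓▒▒▒▒▓▓▓▓▒▒▒▒▓▓
▓▓▓▓▒▒▒▒▓▓▓▓▒▒▒▒▓▓▓▓▒▒▒▒▓▓▓▓▒▒▒▒▓▓
▓▓▓▓▒▒▒▒▓▓▓▓▒▒▒▒▓▓▓▓▒▒▒▒▓▓▓▓▒▒▒▒▓▓
▓▓▓▓▒▒▒▒▓▓▓▓▒▒▒▒▓▓▓▓▒▒▒▒▓▓▓▓▒▒▒▒▓▓
▒▒▒▒▓▓▓▓▒▒▒▒▓▓▓▓▒▒▒▒▓▓▓▓▒▒▒▒▓▓▓▓▒▒
▒▒▒▒▓▓▓▓▒▒▒▒▓▓▓▓▒▒▒▒▓▓▓▓▒▒▒▒▓▓▓▓▒▒
▒▒▒▒▓▓▓▓▒▒▒▒▓▓▓▓▒▒▒▒▓▓▓▓▒▒▒▒▓▓▓▓▒▒
▒▒▒▒▓▓▓▓▒▒▒▒▓▓▓▓▒▒▒▒▓▓▓▓▒▒▒▒▓▓▓▓▒▒
▓▓▓▓▒▒▒▒▓▓▓▓▒▒▒▒▓▓▓▓▒▒▒▒▓▓▓▓▒▒▒▒▓▓
▓▓▓▓▒▒▒▒▓▓▓▓▒▒▒▒▓▓▓▓▒▒▒▒▓▓▓▓▒▒▒▒▓▓
▓▓▓▓▒▒▒▒▓▓▓▓▒▒▒▒▓▓▓▓▒▒▒▒▓▓▓▓▒▒▒▒▓▓
▓▓▓▓▒▒▒▒▓▓▓▓▒▒▒▒▓▓▓▓▒▒▒▒▓▓▓▓▒▒▒▒▓▓
▒▒▒▒▓▓▓▓▒▒▒▒▓▓▓▓▒▒▒▒▓▓▓▓▒▒▒▒▓▓▓▓▒▒
▒▒▒▒▓▓▓▓▒▒▒▒▓▓▓▓▒▒▒▒▓▓▓▓▒▒▒▒▓▓▓▓▒▒
▒▒▒▒▓▓▓▓▒▒▒▒▓▓▓▓▒▒▒▒▓▓▓▓▒▒▒▒▓▓▓▓▒▒
▒▒▒▒▓▓▓▓▒▒▒▒▓▓▓▓▒▒▒▒▓▓▓▓▒▒▒▒▓▓▓▓▒▒


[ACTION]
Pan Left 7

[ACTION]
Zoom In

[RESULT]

▓▓▓▓▓▓▒▒▒▒▒▒▓▓▓▓▓▓▒▒▒▒▒▒▓▓▓▓▓▓▒▒▒▒
▓▓▓▓▓▓▒▒▒▒▒▒▓▓▓▓▓▓▒▒▒▒▒▒▓▓▓▓▓▓▒▒▒▒
▓▓▓▓▓▓▒▒▒▒▒▒▓▓▓▓▓▓▒▒▒▒▒▒▓▓▓▓▓▓▒▒▒▒
▒▒▒▒▒▒▓▓▓▓▓▓▒▒▒▒▒▒▓▓▓▓▓▓▒▒▒▒▒▒▓▓▓▓
▒▒▒▒▒▒▓▓▓▓▓▓▒▒▒▒▒▒▓▓▓▓▓▓▒▒▒▒▒▒▓▓▓▓
▒▒▒▒▒▒▓▓▓▓▓▓▒▒▒▒▒▒▓▓▓▓▓▓▒▒▒▒▒▒▓▓▓▓
▒▒▒▒▒▒▓▓▓▓▓▓▒▒▒▒▒▒▓▓▓▓▓▓▒▒▒▒▒▒▓▓▓▓
▒▒▒▒▒▒▓▓▓▓▓▓▒▒▒▒▒▒▓▓▓▓▓▓▒▒▒▒▒▒▓▓▓▓
▒▒▒▒▒▒▓▓▓▓▓▓▒▒▒▒▒▒▓▓▓▓▓▓▒▒▒▒▒▒▓▓▓▓
▓▓▓▓▓▓▒▒▒▒▒▒▓▓▓▓▓▓▒▒▒▒▒▒▓▓▓▓▓▓▒▒▒▒
▓▓▓▓▓▓▒▒▒▒▒▒▓▓▓▓▓▓▒▒▒▒▒▒▓▓▓▓▓▓▒▒▒▒
▓▓▓▓▓▓▒▒▒▒▒▒▓▓▓▓▓▓▒▒▒▒▒▒▓▓▓▓▓▓▒▒▒▒
▓▓▓▓▓▓▒▒▒▒▒▒▓▓▓▓▓▓▒▒▒▒▒▒▓▓▓▓▓▓▒▒▒▒
▓▓▓▓▓▓▒▒▒▒▒▒▓▓▓▓▓▓▒▒▒▒▒▒▓▓▓▓▓▓▒▒▒▒
▓▓▓▓▓▓▒▒▒▒▒▒▓▓▓▓▓▓▒▒▒▒▒▒▓▓▓▓▓▓▒▒▒▒
▒▒▒▒▒▒▓▓▓▓▓▓▒▒▒▒▒▒▓▓▓▓▓▓▒▒▒▒▒▒▓▓▓▓
▒▒▒▒▒▒▓▓▓▓▓▓▒▒▒▒▒▒▓▓▓▓▓▓▒▒▒▒▒▒▓▓▓▓
▒▒▒▒▒▒▓▓▓▓▓▓▒▒▒▒▒▒▓▓▓▓▓▓▒▒▒▒▒▒▓▓▓▓
▒▒▒▒▒▒▓▓▓▓▓▓▒▒▒▒▒▒▓▓▓▓▓▓▒▒▒▒▒▒▓▓▓▓


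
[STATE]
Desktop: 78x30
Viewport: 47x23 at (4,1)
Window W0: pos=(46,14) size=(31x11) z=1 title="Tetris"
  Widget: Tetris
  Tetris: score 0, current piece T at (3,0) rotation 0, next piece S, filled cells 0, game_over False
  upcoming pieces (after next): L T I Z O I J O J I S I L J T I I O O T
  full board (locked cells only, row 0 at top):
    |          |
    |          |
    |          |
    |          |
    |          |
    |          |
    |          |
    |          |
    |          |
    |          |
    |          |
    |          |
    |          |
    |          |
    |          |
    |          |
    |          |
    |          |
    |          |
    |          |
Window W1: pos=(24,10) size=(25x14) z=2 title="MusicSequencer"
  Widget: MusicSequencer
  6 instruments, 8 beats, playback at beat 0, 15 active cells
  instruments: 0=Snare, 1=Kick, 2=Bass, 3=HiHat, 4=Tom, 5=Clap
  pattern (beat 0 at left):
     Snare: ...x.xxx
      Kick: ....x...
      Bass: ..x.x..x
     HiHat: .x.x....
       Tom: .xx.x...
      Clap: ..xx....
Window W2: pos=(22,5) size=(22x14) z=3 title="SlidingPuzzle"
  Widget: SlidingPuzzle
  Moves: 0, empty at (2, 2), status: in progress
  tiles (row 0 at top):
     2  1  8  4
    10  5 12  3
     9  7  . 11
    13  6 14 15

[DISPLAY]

                                               
                                               
                                               
                                               
                  ┏━━━━━━━━━━━━━━━━━━━━┓       
                  ┃ SlidingPuzzle      ┃       
                  ┠────────────────────┨       
                  ┃┌────┬────┬────┬────┃       
                  ┃│  2 │  1 │  8 │  4 ┃       
                  ┃├────┼────┼────┼────┃━━━━┓  
                  ┃│ 10 │  5 │ 12 │  3 ┃    ┃  
                  ┃├────┼────┼────┼────┃────┨  
                  ┃│  9 │  7 │    │ 11 ┃    ┃  
                  ┃├────┼────┼────┼────┃    ┃━━
                  ┃│ 13 │  6 │ 14 │ 15 ┃    ┃et
                  ┃└────┴────┴────┴────┃    ┃──
                  ┃Moves: 0            ┃    ┃  
                  ┗━━━━━━━━━━━━━━━━━━━━┛    ┃  
                    ┃  Clap··██····         ┃  
                    ┃                       ┃  
                    ┃                       ┃  
                    ┃                       ┃  
                    ┗━━━━━━━━━━━━━━━━━━━━━━━┛  


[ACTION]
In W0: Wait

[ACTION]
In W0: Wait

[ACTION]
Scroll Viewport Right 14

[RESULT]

                                               
                                               
                                               
                                               
    ┏━━━━━━━━━━━━━━━━━━━━┓                     
    ┃ SlidingPuzzle      ┃                     
    ┠────────────────────┨                     
    ┃┌────┬────┬────┬────┃                     
    ┃│  2 │  1 │  8 │  4 ┃                     
    ┃├────┼────┼────┼────┃━━━━┓                
    ┃│ 10 │  5 │ 12 │  3 ┃    ┃                
    ┃├────┼────┼────┼────┃────┨                
    ┃│  9 │  7 │    │ 11 ┃    ┃                
    ┃├────┼────┼────┼────┃    ┃━━━━━━━━━━━━━━━━
    ┃│ 13 │  6 │ 14 │ 15 ┃    ┃etris           
    ┃└────┴────┴────┴────┃    ┃────────────────
    ┃Moves: 0            ┃    ┃        │Next:  
    ┗━━━━━━━━━━━━━━━━━━━━┛    ┃        │ ░░    
      ┃  Clap··██····         ┃        │░░     
      ┃                       ┃        │       
      ┃                       ┃        │       
      ┃                       ┃        │       
      ┗━━━━━━━━━━━━━━━━━━━━━━━┛        │Score: 


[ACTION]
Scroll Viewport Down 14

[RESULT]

    ┠────────────────────┨                     
    ┃┌────┬────┬────┬────┃                     
    ┃│  2 │  1 │  8 │  4 ┃                     
    ┃├────┼────┼────┼────┃━━━━┓                
    ┃│ 10 │  5 │ 12 │  3 ┃    ┃                
    ┃├────┼────┼────┼────┃────┨                
    ┃│  9 │  7 │    │ 11 ┃    ┃                
    ┃├────┼────┼────┼────┃    ┃━━━━━━━━━━━━━━━━
    ┃│ 13 │  6 │ 14 │ 15 ┃    ┃etris           
    ┃└────┴────┴────┴────┃    ┃────────────────
    ┃Moves: 0            ┃    ┃        │Next:  
    ┗━━━━━━━━━━━━━━━━━━━━┛    ┃        │ ░░    
      ┃  Clap··██····         ┃        │░░     
      ┃                       ┃        │       
      ┃                       ┃        │       
      ┃                       ┃        │       
      ┗━━━━━━━━━━━━━━━━━━━━━━━┛        │Score: 
                            ┗━━━━━━━━━━━━━━━━━━
                                               
                                               
                                               
                                               
                                               
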